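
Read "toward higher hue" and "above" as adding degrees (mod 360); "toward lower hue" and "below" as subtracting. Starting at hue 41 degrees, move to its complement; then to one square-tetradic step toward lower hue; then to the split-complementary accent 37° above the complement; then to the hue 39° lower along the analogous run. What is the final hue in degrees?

+180° (complement): 41 + 180 = 221°
−90° (square ↓): 221 − 90 = 131°
+217° (split-comp 37° ↑): 131 + 217 = 348°
−39° (analog 39° ↓): 348 − 39 = 309°

309°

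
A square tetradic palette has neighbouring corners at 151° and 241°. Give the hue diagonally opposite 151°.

331°

A square tetradic scheme places four hues 90° apart; opposite corners are 180° apart.
151 + 180 = 331°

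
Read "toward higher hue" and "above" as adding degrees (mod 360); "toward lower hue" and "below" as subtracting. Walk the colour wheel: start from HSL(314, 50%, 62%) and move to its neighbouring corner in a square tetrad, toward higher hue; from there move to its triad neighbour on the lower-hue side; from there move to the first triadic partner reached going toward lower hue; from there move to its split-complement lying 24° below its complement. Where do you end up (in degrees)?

+90° (square ↑): 314 + 90 = 404 → 404 − 360 = 44°
−120° (triadic ↓): 44 − 120 = -76 → -76 + 360 = 284°
−120° (triadic ↓): 284 − 120 = 164°
+156° (split-comp 24° ↓): 164 + 156 = 320°

320°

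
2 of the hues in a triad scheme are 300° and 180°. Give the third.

60°

A triad places three hues 120° apart.
The full set through 180° is {60°, 180°, 300°}.
Given {180°, 300°}, the missing hue is 60°.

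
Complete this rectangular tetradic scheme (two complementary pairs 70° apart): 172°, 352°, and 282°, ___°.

A rectangular tetradic uses two complementary pairs 70° apart: offsets 0°, 70°, 180°, 250°.
Among {172°, 282°, 352°}, 172° and 352° are a 180° pair.
The remaining hue 282° needs its own complement: 282 + 180 = 462 → 462 − 360 = 102°

102°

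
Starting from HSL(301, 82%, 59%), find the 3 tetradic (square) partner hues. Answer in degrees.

A square tetradic scheme places four hues every 90°.
301 + 90 = 391 → 391 − 360 = 31°
301 + 180 = 481 → 481 − 360 = 121°
301 + 270 = 571 → 571 − 360 = 211°

31°, 121°, and 211°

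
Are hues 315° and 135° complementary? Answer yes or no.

Angular distance: |315 − 135| = 180 = 180°.
Complementary requires 180°.

yes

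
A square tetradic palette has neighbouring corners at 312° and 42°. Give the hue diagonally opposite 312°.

132°

A square tetradic scheme places four hues 90° apart; opposite corners are 180° apart.
312 + 180 = 492 → 492 − 360 = 132°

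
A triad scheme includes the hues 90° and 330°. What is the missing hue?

A triad places three hues 120° apart.
The full set through 90° is {90°, 210°, 330°}.
Given {90°, 330°}, the missing hue is 210°.

210°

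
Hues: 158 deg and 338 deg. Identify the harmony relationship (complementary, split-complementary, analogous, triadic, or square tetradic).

Sort the hues: 158°, 338°.
Successive gaps around the wheel: 180°, 180°.
Two hues 180° apart are complementary.

complementary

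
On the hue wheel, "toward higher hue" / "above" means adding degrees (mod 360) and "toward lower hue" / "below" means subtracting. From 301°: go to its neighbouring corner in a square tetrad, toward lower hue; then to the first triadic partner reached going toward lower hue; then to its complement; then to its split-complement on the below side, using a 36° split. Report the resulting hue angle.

55°

−90° (square ↓): 301 − 90 = 211°
−120° (triadic ↓): 211 − 120 = 91°
+180° (complement): 91 + 180 = 271°
+144° (split-comp 36° ↓): 271 + 144 = 415 → 415 − 360 = 55°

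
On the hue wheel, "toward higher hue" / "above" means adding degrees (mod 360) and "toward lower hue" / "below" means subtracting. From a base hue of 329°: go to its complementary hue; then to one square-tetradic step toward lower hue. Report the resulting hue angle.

59°

+180° (complement): 329 + 180 = 509 → 509 − 360 = 149°
−90° (square ↓): 149 − 90 = 59°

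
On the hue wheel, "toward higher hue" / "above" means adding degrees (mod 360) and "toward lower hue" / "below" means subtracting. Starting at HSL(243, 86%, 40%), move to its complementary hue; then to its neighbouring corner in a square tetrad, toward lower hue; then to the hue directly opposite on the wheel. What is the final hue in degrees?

complement +180°: 243 + 180 = 423 → 423 − 360 = 63°
square ↓ −90°: 63 − 90 = -27 → -27 + 360 = 333°
complement +180°: 333 + 180 = 513 → 513 − 360 = 153°

153°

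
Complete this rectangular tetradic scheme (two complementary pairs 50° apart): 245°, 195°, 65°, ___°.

A rectangular tetradic uses two complementary pairs 50° apart: offsets 0°, 50°, 180°, 230°.
Among {65°, 195°, 245°}, 65° and 245° are a 180° pair.
The remaining hue 195° needs its own complement: 195 + 180 = 375 → 375 − 360 = 15°

15°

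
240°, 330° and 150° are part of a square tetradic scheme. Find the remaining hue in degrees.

A square tetradic scheme places four hues every 90°.
The full set through 150° is {60°, 150°, 240°, 330°}.
Given {150°, 240°, 330°}, the missing hue is 60°.

60°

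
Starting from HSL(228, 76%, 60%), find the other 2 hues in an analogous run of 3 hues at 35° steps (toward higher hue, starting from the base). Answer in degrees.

Analogous hues sit every 35° along the wheel.
228 + 35 = 263°
228 + 70 = 298°

263° and 298°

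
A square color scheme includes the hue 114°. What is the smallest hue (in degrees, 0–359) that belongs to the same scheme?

A square tetradic scheme places four hues every 90°.
The full set through 114° is {24°, 114°, 204°, 294°}.

24°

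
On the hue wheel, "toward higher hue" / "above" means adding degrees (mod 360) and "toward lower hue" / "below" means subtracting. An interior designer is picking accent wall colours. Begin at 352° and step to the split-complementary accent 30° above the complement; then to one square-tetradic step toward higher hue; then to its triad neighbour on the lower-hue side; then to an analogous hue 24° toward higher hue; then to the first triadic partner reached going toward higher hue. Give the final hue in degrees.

316°

352 + 210 = 562 → 562 − 360 = 202°   (split-comp 30° ↑)
202 + 90 = 292°   (square ↑)
292 − 120 = 172°   (triadic ↓)
172 + 24 = 196°   (analog 24° ↑)
196 + 120 = 316°   (triadic ↑)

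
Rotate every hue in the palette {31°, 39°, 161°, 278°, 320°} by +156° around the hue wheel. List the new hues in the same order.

187°, 195°, 317°, 74°, 116°

31 + 156 = 187°
39 + 156 = 195°
161 + 156 = 317°
278 + 156 = 434 → 434 − 360 = 74°
320 + 156 = 476 → 476 − 360 = 116°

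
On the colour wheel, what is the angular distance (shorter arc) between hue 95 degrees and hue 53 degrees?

42°

|95 − 53| = 42.
42 ≤ 180, so the shorter arc is 42°.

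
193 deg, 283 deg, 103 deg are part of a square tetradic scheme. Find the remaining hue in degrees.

A square tetradic scheme places four hues every 90°.
The full set through 103° is {13°, 103°, 193°, 283°}.
Given {103°, 193°, 283°}, the missing hue is 13°.

13°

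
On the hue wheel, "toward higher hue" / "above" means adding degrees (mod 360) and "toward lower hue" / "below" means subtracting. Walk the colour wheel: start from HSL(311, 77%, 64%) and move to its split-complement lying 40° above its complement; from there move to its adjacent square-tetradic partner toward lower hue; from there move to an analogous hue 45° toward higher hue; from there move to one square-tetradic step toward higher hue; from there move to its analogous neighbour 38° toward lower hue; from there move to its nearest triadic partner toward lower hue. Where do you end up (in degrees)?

58°

311 + 220 = 531 → 531 − 360 = 171°   (split-comp 40° ↑)
171 − 90 = 81°   (square ↓)
81 + 45 = 126°   (analog 45° ↑)
126 + 90 = 216°   (square ↑)
216 − 38 = 178°   (analog 38° ↓)
178 − 120 = 58°   (triadic ↓)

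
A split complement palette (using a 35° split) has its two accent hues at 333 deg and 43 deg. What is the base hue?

188°

The accents sit 35° either side of the complement, so the complement is their short-arc midpoint on the wheel.
Short-arc midpoint of 333° and 43°: 8°.
Base is 180° from the complement: 8 − 180 = -172 → -172 + 360 = 188°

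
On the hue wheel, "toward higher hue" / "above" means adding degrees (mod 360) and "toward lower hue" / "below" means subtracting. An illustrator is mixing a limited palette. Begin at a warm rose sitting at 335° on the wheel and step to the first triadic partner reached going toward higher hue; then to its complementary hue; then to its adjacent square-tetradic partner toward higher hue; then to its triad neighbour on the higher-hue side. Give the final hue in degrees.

335 + 120 = 455 → 455 − 360 = 95°   (triadic ↑)
95 + 180 = 275°   (complement)
275 + 90 = 365 → 365 − 360 = 5°   (square ↑)
5 + 120 = 125°   (triadic ↑)

125°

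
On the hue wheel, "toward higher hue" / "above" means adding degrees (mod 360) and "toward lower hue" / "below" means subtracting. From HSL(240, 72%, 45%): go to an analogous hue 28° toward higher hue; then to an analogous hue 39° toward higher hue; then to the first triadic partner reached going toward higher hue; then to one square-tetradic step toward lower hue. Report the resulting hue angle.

240 + 28 = 268°   (analog 28° ↑)
268 + 39 = 307°   (analog 39° ↑)
307 + 120 = 427 → 427 − 360 = 67°   (triadic ↑)
67 − 90 = -23 → -23 + 360 = 337°   (square ↓)

337°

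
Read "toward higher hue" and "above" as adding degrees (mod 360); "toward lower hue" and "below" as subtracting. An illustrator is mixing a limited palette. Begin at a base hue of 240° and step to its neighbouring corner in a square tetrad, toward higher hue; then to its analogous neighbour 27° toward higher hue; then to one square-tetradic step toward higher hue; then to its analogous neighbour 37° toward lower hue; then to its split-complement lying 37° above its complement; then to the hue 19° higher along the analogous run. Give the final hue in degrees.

286°

square ↑ +90°: 240 + 90 = 330°
analog 27° ↑ +27°: 330 + 27 = 357°
square ↑ +90°: 357 + 90 = 447 → 447 − 360 = 87°
analog 37° ↓ −37°: 87 − 37 = 50°
split-comp 37° ↑ +217°: 50 + 217 = 267°
analog 19° ↑ +19°: 267 + 19 = 286°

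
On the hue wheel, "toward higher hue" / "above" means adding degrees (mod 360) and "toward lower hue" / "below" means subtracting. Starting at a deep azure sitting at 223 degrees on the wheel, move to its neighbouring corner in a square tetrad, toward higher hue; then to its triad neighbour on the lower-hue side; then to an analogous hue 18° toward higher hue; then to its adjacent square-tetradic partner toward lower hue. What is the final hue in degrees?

121°

square ↑ +90°: 223 + 90 = 313°
triadic ↓ −120°: 313 − 120 = 193°
analog 18° ↑ +18°: 193 + 18 = 211°
square ↓ −90°: 211 − 90 = 121°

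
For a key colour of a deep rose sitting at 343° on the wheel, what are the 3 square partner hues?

343 + 90 = 433 → 433 − 360 = 73°
343 + 180 = 523 → 523 − 360 = 163°
343 + 270 = 613 → 613 − 360 = 253°

73°, 163°, 253°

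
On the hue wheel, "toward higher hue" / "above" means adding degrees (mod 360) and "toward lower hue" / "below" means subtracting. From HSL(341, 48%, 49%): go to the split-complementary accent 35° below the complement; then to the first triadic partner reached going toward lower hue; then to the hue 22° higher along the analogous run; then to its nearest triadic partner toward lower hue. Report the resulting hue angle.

268°

341 + 145 = 486 → 486 − 360 = 126°   (split-comp 35° ↓)
126 − 120 = 6°   (triadic ↓)
6 + 22 = 28°   (analog 22° ↑)
28 − 120 = -92 → -92 + 360 = 268°   (triadic ↓)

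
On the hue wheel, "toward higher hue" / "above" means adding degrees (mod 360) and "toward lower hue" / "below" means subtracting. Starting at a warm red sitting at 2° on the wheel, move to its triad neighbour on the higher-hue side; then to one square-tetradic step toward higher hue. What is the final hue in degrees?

triadic ↑ +120°: 2 + 120 = 122°
square ↑ +90°: 122 + 90 = 212°

212°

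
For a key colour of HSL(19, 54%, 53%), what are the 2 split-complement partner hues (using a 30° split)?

Complement of 19°: 19 + 180 = 199°
199 − 30 = 169°
199 + 30 = 229°

169° and 229°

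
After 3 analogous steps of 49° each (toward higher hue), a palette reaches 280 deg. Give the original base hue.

133°

3 steps of 49° (toward higher hue) give a net shift of +147°.
Start = end − shift: 280 − 147 = 133°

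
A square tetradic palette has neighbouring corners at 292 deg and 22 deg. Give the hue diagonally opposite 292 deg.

A square tetradic scheme places four hues 90° apart; opposite corners are 180° apart.
292 + 180 = 472 → 472 − 360 = 112°

112°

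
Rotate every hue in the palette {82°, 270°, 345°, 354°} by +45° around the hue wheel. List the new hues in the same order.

127°, 315°, 30°, 39°

82 + 45 = 127°
270 + 45 = 315°
345 + 45 = 390 → 390 − 360 = 30°
354 + 45 = 399 → 399 − 360 = 39°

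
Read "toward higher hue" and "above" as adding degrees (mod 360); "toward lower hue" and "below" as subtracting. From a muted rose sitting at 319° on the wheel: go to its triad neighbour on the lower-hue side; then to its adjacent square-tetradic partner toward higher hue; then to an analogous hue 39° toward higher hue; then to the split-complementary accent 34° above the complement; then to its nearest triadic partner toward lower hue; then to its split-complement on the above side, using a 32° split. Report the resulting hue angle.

274°

triadic ↓ −120°: 319 − 120 = 199°
square ↑ +90°: 199 + 90 = 289°
analog 39° ↑ +39°: 289 + 39 = 328°
split-comp 34° ↑ +214°: 328 + 214 = 542 → 542 − 360 = 182°
triadic ↓ −120°: 182 − 120 = 62°
split-comp 32° ↑ +212°: 62 + 212 = 274°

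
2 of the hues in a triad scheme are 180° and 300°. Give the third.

60°

A triad places three hues 120° apart.
The full set through 180° is {60°, 180°, 300°}.
Given {180°, 300°}, the missing hue is 60°.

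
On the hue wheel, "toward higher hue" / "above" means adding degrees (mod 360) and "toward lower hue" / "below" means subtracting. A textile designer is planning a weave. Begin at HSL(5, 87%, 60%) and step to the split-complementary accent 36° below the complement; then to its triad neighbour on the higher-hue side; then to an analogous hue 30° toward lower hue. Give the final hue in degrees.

239°

+144° (split-comp 36° ↓): 5 + 144 = 149°
+120° (triadic ↑): 149 + 120 = 269°
−30° (analog 30° ↓): 269 − 30 = 239°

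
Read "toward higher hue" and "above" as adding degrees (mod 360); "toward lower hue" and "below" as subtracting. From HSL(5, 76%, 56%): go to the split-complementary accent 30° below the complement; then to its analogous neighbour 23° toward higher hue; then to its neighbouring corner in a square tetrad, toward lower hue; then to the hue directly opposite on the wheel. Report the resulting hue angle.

split-comp 30° ↓ +150°: 5 + 150 = 155°
analog 23° ↑ +23°: 155 + 23 = 178°
square ↓ −90°: 178 − 90 = 88°
complement +180°: 88 + 180 = 268°

268°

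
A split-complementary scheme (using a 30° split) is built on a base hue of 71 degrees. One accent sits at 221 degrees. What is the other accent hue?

281°

Split-complementary hues sit 30° either side of the complement.
Complement of the base 71°: 71 + 180 = 251°
The given accent 221° is 30° one side of 251°; the other accent sits 30° the other side: 251 + 30 = 281°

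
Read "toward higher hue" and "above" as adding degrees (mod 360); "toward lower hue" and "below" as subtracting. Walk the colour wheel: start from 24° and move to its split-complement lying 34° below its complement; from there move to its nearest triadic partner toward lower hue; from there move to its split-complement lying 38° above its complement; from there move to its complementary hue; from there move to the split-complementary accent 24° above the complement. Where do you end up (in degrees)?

292°

+146° (split-comp 34° ↓): 24 + 146 = 170°
−120° (triadic ↓): 170 − 120 = 50°
+218° (split-comp 38° ↑): 50 + 218 = 268°
+180° (complement): 268 + 180 = 448 → 448 − 360 = 88°
+204° (split-comp 24° ↑): 88 + 204 = 292°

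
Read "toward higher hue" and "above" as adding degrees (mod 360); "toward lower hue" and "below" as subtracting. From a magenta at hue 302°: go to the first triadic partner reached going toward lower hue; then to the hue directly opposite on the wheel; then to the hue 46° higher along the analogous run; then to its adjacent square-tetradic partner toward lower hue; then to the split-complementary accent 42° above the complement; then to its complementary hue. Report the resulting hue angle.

302 − 120 = 182°   (triadic ↓)
182 + 180 = 362 → 362 − 360 = 2°   (complement)
2 + 46 = 48°   (analog 46° ↑)
48 − 90 = -42 → -42 + 360 = 318°   (square ↓)
318 + 222 = 540 → 540 − 360 = 180°   (split-comp 42° ↑)
180 + 180 = 360 → 360 − 360 = 0°   (complement)

0°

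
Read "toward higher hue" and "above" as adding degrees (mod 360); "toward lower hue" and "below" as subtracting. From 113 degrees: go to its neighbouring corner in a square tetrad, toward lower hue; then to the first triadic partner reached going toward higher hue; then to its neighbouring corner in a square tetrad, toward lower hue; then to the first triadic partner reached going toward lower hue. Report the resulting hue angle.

113 − 90 = 23°   (square ↓)
23 + 120 = 143°   (triadic ↑)
143 − 90 = 53°   (square ↓)
53 − 120 = -67 → -67 + 360 = 293°   (triadic ↓)

293°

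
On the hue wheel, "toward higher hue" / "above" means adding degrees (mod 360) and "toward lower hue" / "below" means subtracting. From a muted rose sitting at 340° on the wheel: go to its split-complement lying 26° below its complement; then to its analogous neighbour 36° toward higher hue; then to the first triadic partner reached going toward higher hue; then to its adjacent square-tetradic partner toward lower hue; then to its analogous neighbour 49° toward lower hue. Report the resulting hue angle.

151°

+154° (split-comp 26° ↓): 340 + 154 = 494 → 494 − 360 = 134°
+36° (analog 36° ↑): 134 + 36 = 170°
+120° (triadic ↑): 170 + 120 = 290°
−90° (square ↓): 290 − 90 = 200°
−49° (analog 49° ↓): 200 − 49 = 151°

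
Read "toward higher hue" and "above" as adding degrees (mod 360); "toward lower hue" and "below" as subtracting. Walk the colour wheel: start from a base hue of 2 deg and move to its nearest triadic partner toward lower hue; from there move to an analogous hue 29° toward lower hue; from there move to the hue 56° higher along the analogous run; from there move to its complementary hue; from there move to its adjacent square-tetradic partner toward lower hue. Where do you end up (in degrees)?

triadic ↓ −120°: 2 − 120 = -118 → -118 + 360 = 242°
analog 29° ↓ −29°: 242 − 29 = 213°
analog 56° ↑ +56°: 213 + 56 = 269°
complement +180°: 269 + 180 = 449 → 449 − 360 = 89°
square ↓ −90°: 89 − 90 = -1 → -1 + 360 = 359°

359°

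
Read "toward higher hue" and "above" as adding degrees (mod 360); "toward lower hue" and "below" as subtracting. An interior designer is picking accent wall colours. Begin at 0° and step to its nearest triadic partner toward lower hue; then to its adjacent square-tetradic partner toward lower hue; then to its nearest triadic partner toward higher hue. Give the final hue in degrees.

270°

triadic ↓ −120°: 0 − 120 = -120 → -120 + 360 = 240°
square ↓ −90°: 240 − 90 = 150°
triadic ↑ +120°: 150 + 120 = 270°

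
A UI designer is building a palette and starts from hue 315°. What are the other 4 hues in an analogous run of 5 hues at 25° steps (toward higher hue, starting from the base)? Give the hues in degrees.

340°, 5°, 30° and 55°

Analogous hues sit every 25° along the wheel.
315 + 25 = 340°
315 + 50 = 365 → 365 − 360 = 5°
315 + 75 = 390 → 390 − 360 = 30°
315 + 100 = 415 → 415 − 360 = 55°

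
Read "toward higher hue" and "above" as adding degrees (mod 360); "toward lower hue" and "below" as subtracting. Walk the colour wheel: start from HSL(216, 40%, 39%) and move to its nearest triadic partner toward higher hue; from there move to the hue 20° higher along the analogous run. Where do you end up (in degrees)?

356°

triadic ↑ +120°: 216 + 120 = 336°
analog 20° ↑ +20°: 336 + 20 = 356°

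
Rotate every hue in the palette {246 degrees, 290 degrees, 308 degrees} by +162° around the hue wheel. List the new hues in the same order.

48°, 92°, 110°

246 + 162 = 408 → 408 − 360 = 48°
290 + 162 = 452 → 452 − 360 = 92°
308 + 162 = 470 → 470 − 360 = 110°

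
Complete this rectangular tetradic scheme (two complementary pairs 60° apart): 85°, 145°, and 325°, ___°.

A rectangular tetradic uses two complementary pairs 60° apart: offsets 0°, 60°, 180°, 240°.
Among {85°, 145°, 325°}, 325° and 145° are a 180° pair.
The remaining hue 85° needs its own complement: 85 + 180 = 265°

265°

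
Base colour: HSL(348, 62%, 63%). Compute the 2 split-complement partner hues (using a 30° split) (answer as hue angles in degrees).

Split-complementary hues sit 30° either side of the complement.
Complement of 348 degrees: 348 + 180 = 528 → 528 − 360 = 168°
168 − 30 = 138°
168 + 30 = 198°

138° and 198°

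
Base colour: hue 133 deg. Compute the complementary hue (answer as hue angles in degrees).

The complement sits 180° across the wheel.
133 + 180 = 313°

313°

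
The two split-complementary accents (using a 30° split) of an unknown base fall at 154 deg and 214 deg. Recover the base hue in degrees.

4°

The accents sit 30° either side of the complement, so the complement is their short-arc midpoint on the wheel.
Short-arc midpoint of 154° and 214°: 184°.
Base is 180° from the complement: 184 − 180 = 4°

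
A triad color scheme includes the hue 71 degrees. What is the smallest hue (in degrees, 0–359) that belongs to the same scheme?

71°

A triad places three hues 120° apart.
The full set through 71° is {71°, 191°, 311°}.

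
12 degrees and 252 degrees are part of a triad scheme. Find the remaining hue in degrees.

A triad places three hues 120° apart.
The full set through 12° is {12°, 132°, 252°}.
Given {12°, 252°}, the missing hue is 132°.

132°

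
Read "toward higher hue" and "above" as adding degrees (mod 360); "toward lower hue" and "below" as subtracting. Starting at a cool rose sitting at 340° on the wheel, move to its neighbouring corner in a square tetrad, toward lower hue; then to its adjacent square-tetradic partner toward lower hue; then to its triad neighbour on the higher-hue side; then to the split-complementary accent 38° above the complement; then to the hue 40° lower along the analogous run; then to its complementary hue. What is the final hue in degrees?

278°

340 − 90 = 250°   (square ↓)
250 − 90 = 160°   (square ↓)
160 + 120 = 280°   (triadic ↑)
280 + 218 = 498 → 498 − 360 = 138°   (split-comp 38° ↑)
138 − 40 = 98°   (analog 40° ↓)
98 + 180 = 278°   (complement)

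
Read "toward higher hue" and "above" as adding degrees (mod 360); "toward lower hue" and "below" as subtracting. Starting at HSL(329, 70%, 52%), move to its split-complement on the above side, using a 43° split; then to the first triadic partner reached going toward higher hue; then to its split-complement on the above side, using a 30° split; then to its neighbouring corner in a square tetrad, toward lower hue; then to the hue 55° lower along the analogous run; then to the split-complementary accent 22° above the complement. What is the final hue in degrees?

219°

329 + 223 = 552 → 552 − 360 = 192°   (split-comp 43° ↑)
192 + 120 = 312°   (triadic ↑)
312 + 210 = 522 → 522 − 360 = 162°   (split-comp 30° ↑)
162 − 90 = 72°   (square ↓)
72 − 55 = 17°   (analog 55° ↓)
17 + 202 = 219°   (split-comp 22° ↑)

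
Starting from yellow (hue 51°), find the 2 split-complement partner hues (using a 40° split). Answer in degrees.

Split-complementary hues sit 40° either side of the complement.
Complement of 51°: 51 + 180 = 231°
231 − 40 = 191°
231 + 40 = 271°

191° and 271°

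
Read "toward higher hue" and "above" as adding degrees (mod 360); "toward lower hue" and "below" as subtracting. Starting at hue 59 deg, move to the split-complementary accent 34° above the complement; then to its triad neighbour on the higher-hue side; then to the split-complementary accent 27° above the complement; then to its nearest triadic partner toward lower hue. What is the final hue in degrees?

120°

59 + 214 = 273°   (split-comp 34° ↑)
273 + 120 = 393 → 393 − 360 = 33°   (triadic ↑)
33 + 207 = 240°   (split-comp 27° ↑)
240 − 120 = 120°   (triadic ↓)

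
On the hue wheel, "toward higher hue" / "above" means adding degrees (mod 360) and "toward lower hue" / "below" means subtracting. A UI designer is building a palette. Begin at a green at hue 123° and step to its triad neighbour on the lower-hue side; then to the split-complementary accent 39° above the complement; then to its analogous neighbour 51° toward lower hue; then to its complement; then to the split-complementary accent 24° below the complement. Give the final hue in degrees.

−120° (triadic ↓): 123 − 120 = 3°
+219° (split-comp 39° ↑): 3 + 219 = 222°
−51° (analog 51° ↓): 222 − 51 = 171°
+180° (complement): 171 + 180 = 351°
+156° (split-comp 24° ↓): 351 + 156 = 507 → 507 − 360 = 147°

147°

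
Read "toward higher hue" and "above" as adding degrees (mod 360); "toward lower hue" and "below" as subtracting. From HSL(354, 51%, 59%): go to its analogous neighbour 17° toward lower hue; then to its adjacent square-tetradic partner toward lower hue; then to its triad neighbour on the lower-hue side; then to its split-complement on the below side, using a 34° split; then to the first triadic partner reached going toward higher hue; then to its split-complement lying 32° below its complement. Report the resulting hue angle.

181°

analog 17° ↓ −17°: 354 − 17 = 337°
square ↓ −90°: 337 − 90 = 247°
triadic ↓ −120°: 247 − 120 = 127°
split-comp 34° ↓ +146°: 127 + 146 = 273°
triadic ↑ +120°: 273 + 120 = 393 → 393 − 360 = 33°
split-comp 32° ↓ +148°: 33 + 148 = 181°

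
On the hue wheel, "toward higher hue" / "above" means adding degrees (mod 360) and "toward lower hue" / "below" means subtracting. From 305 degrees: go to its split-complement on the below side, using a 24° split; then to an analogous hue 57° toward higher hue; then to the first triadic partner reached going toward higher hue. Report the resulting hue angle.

278°

+156° (split-comp 24° ↓): 305 + 156 = 461 → 461 − 360 = 101°
+57° (analog 57° ↑): 101 + 57 = 158°
+120° (triadic ↑): 158 + 120 = 278°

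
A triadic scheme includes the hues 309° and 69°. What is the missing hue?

189°

A triad places three hues 120° apart.
The full set through 69° is {69°, 189°, 309°}.
Given {69°, 309°}, the missing hue is 189°.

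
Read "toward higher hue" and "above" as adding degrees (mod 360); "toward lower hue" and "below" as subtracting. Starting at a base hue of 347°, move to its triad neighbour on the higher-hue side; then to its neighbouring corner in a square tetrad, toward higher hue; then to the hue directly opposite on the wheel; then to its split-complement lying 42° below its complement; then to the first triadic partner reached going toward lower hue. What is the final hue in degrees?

triadic ↑ +120°: 347 + 120 = 467 → 467 − 360 = 107°
square ↑ +90°: 107 + 90 = 197°
complement +180°: 197 + 180 = 377 → 377 − 360 = 17°
split-comp 42° ↓ +138°: 17 + 138 = 155°
triadic ↓ −120°: 155 − 120 = 35°

35°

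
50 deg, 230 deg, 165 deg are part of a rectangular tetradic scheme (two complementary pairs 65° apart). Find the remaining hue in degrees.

A rectangular tetradic uses two complementary pairs 65° apart: offsets 0°, 65°, 180°, 245°.
Among {50°, 165°, 230°}, 50° and 230° are a 180° pair.
The remaining hue 165° needs its own complement: 165 + 180 = 345°

345°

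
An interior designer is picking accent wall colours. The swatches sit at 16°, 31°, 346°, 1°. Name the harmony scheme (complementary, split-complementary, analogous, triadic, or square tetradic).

Sort the hues: 1°, 16°, 31°, 346°.
Successive gaps around the wheel: 15°, 15°, 315°, 15°.
A run of hues at equal small steps (15°) with one large closing gap is an analogous group.

analogous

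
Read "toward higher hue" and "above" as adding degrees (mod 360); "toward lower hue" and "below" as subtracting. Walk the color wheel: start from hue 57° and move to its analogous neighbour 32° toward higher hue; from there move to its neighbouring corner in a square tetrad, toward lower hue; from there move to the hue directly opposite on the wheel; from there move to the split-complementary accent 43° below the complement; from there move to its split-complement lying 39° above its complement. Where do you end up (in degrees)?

57 + 32 = 89°   (analog 32° ↑)
89 − 90 = -1 → -1 + 360 = 359°   (square ↓)
359 + 180 = 539 → 539 − 360 = 179°   (complement)
179 + 137 = 316°   (split-comp 43° ↓)
316 + 219 = 535 → 535 − 360 = 175°   (split-comp 39° ↑)

175°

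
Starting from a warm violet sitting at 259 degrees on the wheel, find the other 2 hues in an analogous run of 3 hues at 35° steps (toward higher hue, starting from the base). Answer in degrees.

294° and 329°

Analogous hues sit every 35° along the wheel.
259 + 35 = 294°
259 + 70 = 329°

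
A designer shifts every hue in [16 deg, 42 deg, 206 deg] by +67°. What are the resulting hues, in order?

83°, 109°, 273°

16 + 67 = 83°
42 + 67 = 109°
206 + 67 = 273°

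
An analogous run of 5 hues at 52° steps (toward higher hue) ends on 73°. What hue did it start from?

225°

4 steps of 52° (toward higher hue) give a net shift of +208°.
Start = end − shift: 73 − 208 = -135 → -135 + 360 = 225°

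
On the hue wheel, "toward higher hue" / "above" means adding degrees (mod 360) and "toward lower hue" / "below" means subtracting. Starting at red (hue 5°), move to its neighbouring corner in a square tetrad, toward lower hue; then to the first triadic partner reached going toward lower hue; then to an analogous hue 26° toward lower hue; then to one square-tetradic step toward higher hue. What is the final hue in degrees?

219°

−90° (square ↓): 5 − 90 = -85 → -85 + 360 = 275°
−120° (triadic ↓): 275 − 120 = 155°
−26° (analog 26° ↓): 155 − 26 = 129°
+90° (square ↑): 129 + 90 = 219°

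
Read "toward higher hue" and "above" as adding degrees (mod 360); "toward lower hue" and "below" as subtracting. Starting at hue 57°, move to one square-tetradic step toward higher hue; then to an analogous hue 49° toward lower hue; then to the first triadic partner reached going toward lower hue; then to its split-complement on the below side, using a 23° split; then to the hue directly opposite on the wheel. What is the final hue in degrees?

square ↑ +90°: 57 + 90 = 147°
analog 49° ↓ −49°: 147 − 49 = 98°
triadic ↓ −120°: 98 − 120 = -22 → -22 + 360 = 338°
split-comp 23° ↓ +157°: 338 + 157 = 495 → 495 − 360 = 135°
complement +180°: 135 + 180 = 315°

315°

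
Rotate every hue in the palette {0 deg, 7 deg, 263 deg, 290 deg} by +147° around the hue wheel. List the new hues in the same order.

147°, 154°, 50°, 77°

0 + 147 = 147°
7 + 147 = 154°
263 + 147 = 410 → 410 − 360 = 50°
290 + 147 = 437 → 437 − 360 = 77°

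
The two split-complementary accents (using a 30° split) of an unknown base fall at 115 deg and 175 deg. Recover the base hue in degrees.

325°

The accents sit 30° either side of the complement, so the complement is their short-arc midpoint on the wheel.
Short-arc midpoint of 115° and 175°: 145°.
Base is 180° from the complement: 145 − 180 = -35 → -35 + 360 = 325°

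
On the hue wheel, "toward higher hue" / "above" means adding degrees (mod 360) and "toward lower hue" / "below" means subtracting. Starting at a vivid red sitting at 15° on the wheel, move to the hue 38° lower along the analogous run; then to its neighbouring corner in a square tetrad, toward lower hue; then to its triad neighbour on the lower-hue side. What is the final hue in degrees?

127°

15 − 38 = -23 → -23 + 360 = 337°   (analog 38° ↓)
337 − 90 = 247°   (square ↓)
247 − 120 = 127°   (triadic ↓)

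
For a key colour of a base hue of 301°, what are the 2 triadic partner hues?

301 + 120 = 421 → 421 − 360 = 61°
301 + 240 = 541 → 541 − 360 = 181°

61° and 181°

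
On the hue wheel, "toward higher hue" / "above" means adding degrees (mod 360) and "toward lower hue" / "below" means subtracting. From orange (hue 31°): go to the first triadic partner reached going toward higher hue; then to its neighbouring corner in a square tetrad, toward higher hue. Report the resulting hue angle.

241°

31 + 120 = 151°   (triadic ↑)
151 + 90 = 241°   (square ↑)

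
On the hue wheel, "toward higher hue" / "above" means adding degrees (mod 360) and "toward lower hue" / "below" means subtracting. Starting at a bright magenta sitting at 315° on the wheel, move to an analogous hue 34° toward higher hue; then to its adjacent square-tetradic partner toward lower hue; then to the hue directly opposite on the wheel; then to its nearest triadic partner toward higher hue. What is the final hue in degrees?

199°

315 + 34 = 349°   (analog 34° ↑)
349 − 90 = 259°   (square ↓)
259 + 180 = 439 → 439 − 360 = 79°   (complement)
79 + 120 = 199°   (triadic ↑)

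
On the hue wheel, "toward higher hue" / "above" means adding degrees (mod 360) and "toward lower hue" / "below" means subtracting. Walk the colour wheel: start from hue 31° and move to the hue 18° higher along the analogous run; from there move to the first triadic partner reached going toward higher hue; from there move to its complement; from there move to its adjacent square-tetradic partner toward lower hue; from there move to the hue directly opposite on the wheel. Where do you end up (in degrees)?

79°

+18° (analog 18° ↑): 31 + 18 = 49°
+120° (triadic ↑): 49 + 120 = 169°
+180° (complement): 169 + 180 = 349°
−90° (square ↓): 349 − 90 = 259°
+180° (complement): 259 + 180 = 439 → 439 − 360 = 79°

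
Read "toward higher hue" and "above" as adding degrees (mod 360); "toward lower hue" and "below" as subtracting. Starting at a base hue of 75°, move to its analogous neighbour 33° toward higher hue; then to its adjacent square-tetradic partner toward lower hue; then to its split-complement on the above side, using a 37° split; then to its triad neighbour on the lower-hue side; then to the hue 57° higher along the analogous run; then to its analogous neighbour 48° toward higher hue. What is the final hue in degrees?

+33° (analog 33° ↑): 75 + 33 = 108°
−90° (square ↓): 108 − 90 = 18°
+217° (split-comp 37° ↑): 18 + 217 = 235°
−120° (triadic ↓): 235 − 120 = 115°
+57° (analog 57° ↑): 115 + 57 = 172°
+48° (analog 48° ↑): 172 + 48 = 220°

220°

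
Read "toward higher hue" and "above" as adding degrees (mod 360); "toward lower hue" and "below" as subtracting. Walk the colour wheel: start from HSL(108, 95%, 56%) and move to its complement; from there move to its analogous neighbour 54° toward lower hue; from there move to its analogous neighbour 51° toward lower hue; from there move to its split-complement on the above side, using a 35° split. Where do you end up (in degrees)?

+180° (complement): 108 + 180 = 288°
−54° (analog 54° ↓): 288 − 54 = 234°
−51° (analog 51° ↓): 234 − 51 = 183°
+215° (split-comp 35° ↑): 183 + 215 = 398 → 398 − 360 = 38°

38°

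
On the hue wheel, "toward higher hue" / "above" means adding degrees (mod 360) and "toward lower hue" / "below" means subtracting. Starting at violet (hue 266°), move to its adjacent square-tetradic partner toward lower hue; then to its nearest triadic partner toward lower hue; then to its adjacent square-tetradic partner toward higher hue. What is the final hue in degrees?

−90° (square ↓): 266 − 90 = 176°
−120° (triadic ↓): 176 − 120 = 56°
+90° (square ↑): 56 + 90 = 146°

146°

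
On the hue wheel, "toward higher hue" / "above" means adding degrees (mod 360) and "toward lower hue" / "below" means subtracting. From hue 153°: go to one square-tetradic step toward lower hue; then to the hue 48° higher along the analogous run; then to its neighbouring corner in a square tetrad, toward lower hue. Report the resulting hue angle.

21°

−90° (square ↓): 153 − 90 = 63°
+48° (analog 48° ↑): 63 + 48 = 111°
−90° (square ↓): 111 − 90 = 21°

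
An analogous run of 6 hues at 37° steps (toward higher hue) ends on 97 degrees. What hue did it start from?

272°

5 steps of 37° (toward higher hue) give a net shift of +185°.
Start = end − shift: 97 − 185 = -88 → -88 + 360 = 272°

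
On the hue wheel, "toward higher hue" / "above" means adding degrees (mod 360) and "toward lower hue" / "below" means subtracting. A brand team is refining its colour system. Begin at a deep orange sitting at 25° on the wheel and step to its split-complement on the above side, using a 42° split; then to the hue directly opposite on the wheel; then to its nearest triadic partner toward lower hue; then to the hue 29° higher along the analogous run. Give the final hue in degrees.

336°

split-comp 42° ↑ +222°: 25 + 222 = 247°
complement +180°: 247 + 180 = 427 → 427 − 360 = 67°
triadic ↓ −120°: 67 − 120 = -53 → -53 + 360 = 307°
analog 29° ↑ +29°: 307 + 29 = 336°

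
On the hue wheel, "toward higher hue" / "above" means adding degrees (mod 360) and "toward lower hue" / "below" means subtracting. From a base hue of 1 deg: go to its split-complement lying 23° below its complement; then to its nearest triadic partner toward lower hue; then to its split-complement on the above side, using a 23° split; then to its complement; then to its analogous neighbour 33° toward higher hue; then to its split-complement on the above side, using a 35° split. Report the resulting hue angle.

1 + 157 = 158°   (split-comp 23° ↓)
158 − 120 = 38°   (triadic ↓)
38 + 203 = 241°   (split-comp 23° ↑)
241 + 180 = 421 → 421 − 360 = 61°   (complement)
61 + 33 = 94°   (analog 33° ↑)
94 + 215 = 309°   (split-comp 35° ↑)

309°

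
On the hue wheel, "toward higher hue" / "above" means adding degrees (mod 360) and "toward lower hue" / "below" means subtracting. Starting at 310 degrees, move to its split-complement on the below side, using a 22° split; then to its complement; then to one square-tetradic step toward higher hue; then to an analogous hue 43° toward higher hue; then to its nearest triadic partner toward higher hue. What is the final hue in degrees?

310 + 158 = 468 → 468 − 360 = 108°   (split-comp 22° ↓)
108 + 180 = 288°   (complement)
288 + 90 = 378 → 378 − 360 = 18°   (square ↑)
18 + 43 = 61°   (analog 43° ↑)
61 + 120 = 181°   (triadic ↑)

181°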